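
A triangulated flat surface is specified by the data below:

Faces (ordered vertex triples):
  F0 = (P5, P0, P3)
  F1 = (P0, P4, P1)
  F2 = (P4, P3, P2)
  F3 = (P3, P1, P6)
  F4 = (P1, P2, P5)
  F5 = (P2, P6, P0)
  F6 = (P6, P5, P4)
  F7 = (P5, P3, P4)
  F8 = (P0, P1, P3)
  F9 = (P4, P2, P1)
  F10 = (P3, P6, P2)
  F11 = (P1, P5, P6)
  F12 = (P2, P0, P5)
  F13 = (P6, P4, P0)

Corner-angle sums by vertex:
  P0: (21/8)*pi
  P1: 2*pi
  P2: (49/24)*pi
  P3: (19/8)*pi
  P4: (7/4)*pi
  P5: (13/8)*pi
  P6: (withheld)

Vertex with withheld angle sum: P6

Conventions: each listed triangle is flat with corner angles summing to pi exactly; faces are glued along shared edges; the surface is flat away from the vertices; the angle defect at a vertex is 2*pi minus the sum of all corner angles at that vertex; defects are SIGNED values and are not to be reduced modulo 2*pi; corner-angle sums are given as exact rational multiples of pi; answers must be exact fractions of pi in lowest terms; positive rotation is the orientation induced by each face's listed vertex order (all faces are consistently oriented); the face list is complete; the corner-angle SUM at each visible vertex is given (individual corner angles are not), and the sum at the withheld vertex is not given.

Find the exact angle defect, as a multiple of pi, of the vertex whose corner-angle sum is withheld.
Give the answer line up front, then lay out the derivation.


Answer: defect(P6) = (5/12)*pi

V = 7, E = 21, F = 14; chi = V - E + F = 0
Gauss-Bonnet: total defect = 2*pi*chi = 0; visible defects sum to (-5/12)*pi


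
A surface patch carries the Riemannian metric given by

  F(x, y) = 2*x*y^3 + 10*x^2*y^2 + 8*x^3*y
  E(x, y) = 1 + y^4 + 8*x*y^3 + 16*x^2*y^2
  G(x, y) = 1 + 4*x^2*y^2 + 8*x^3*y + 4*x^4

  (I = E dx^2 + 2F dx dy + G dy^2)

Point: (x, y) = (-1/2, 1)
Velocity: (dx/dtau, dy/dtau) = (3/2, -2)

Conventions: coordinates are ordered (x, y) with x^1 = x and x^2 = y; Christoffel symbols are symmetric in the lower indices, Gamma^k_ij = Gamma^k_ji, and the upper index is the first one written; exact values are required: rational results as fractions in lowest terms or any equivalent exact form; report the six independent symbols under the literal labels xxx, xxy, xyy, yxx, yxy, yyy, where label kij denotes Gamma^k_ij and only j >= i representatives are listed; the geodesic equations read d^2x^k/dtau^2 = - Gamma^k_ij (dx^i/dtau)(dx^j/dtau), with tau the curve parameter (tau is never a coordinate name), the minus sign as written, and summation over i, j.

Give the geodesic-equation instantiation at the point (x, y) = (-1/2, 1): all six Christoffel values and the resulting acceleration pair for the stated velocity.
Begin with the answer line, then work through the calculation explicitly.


Answer: Gamma_xxx = -16/9, Gamma_xxy = 0, Gamma_xyy = 4/9, Gamma_yxx = -8/9, Gamma_yxy = 0, Gamma_yyy = 2/9; accelerations (d^2x/dtau^2, d^2y/dtau^2) = (20/9, 10/9)

E = 2, F = 1/2, G = 5/4 at the point
E_x = -8, E_y = 0, F_x = -2, F_y = 1, G_x = 0, G_y = 1
EG - F^2 = 9/4;  g^inv = (4/9) * [[5/4, -1/2], [-1/2, 2]]
first-kind symbols [ij,l] = (1/2)(d_i g_jl + d_j g_il - d_l g_ij): [xx,x] = E_x/2 = -4, [xx,y] = F_x - E_y/2 = -2, [xy,x] = E_y/2 = 0, [xy,y] = G_x/2 = 0, [yy,x] = F_y - G_x/2 = 1, [yy,y] = G_y/2 = 1/2
Gamma^x_ij = (G*[ij,x] - F*[ij,y])/(EG - F^2), Gamma^y_ij = (E*[ij,y] - F*[ij,x])/(EG - F^2)
Gamma_xxx = -16/9, Gamma_xxy = 0, Gamma_xyy = 4/9, Gamma_yxx = -8/9, Gamma_yxy = 0, Gamma_yyy = 2/9
d^2x/dtau^2 = -(Gamma_xxx*(3/2)^2 + 2*Gamma_xxy*(3/2)*(-2) + Gamma_xyy*(-2)^2) = 20/9
d^2y/dtau^2 = -(Gamma_yxx*(3/2)^2 + 2*Gamma_yxy*(3/2)*(-2) + Gamma_yyy*(-2)^2) = 10/9


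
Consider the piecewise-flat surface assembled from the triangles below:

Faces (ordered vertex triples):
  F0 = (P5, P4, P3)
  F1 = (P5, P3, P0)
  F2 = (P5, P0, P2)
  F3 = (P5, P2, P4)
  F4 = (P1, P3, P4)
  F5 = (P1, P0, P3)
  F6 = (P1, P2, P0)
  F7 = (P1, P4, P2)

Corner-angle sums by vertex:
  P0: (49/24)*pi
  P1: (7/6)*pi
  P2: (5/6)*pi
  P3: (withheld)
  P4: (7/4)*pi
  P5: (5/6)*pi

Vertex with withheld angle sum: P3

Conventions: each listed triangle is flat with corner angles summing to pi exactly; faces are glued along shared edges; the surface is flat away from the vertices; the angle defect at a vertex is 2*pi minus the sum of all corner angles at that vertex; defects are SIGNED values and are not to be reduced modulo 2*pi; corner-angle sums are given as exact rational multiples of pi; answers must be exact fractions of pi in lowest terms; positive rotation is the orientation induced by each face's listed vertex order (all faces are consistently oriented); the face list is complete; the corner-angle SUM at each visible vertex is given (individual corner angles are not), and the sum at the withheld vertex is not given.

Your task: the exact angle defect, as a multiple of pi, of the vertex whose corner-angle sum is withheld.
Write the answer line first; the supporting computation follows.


Answer: defect(P3) = (5/8)*pi

V = 6, E = 12, F = 8; chi = V - E + F = 2
Gauss-Bonnet: total defect = 2*pi*chi = 4*pi; visible defects sum to (27/8)*pi


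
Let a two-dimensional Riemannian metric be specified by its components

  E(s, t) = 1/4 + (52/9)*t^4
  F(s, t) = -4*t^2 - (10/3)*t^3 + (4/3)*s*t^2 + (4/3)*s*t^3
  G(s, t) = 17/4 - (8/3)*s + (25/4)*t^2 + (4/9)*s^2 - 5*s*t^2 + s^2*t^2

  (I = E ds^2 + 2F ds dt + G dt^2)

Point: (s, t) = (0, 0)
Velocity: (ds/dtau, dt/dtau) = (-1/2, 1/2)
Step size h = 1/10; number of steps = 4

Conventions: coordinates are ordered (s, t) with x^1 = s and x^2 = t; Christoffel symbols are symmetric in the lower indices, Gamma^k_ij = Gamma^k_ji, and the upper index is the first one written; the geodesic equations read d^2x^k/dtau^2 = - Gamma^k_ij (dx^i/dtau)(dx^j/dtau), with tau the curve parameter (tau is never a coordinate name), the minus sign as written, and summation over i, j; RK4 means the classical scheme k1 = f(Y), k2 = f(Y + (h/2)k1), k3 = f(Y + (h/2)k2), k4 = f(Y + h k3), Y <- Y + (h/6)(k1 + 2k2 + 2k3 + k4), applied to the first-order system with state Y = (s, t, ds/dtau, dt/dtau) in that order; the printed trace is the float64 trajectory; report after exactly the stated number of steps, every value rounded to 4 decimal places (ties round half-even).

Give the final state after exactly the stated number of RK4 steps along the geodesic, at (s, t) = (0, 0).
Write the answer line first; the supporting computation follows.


Answer: s = -0.2595, t = 0.1839, ds/dtau = -0.6870, dt/dtau = 0.4164

f(Y) = (ds/dtau, dt/dtau, -Gamma^s_ij Y'^i Y'^j, -Gamma^t_ij Y'^i Y'^j) with the Gammas evaluated at the stage position; h = 0.100000; intermediate values shown to 6 dp
step 0: s = 0.0000, t = 0.0000, ds/dtau = -0.5000, dt/dtau = 0.5000
step 1:
  k1: at (s, t) = (0.000000, 0.000000), (ds/dtau, dt/dtau) = (-0.500000, 0.500000); Gamma_sss = 0.000000, Gamma_sst = 0.000000, Gamma_stt = 5.333333, Gamma_tss = 0.000000, Gamma_tst = -0.313725, Gamma_ttt = 0.000000; k1 = (-0.500000, 0.500000, -1.333333, -0.156863)
  k2: at (s, t) = (-0.025000, 0.025000), (ds/dtau, dt/dtau) = (-0.566667, 0.492157); Gamma_sss = 0.000002, Gamma_sst = -0.002484, Gamma_stt = 4.552540, Gamma_tss = 0.000156, Gamma_tst = -0.311514, Gamma_ttt = 0.039599; k2 = (-0.566667, 0.492157, -1.104095, -0.183397)
  k3: at (s, t) = (-0.028333, 0.024608), (ds/dtau, dt/dtau) = (-0.555205, 0.490830); Gamma_sss = 0.000002, Gamma_sst = -0.002417, Gamma_stt = 4.570794, Gamma_tss = 0.000151, Gamma_tst = -0.311208, Gamma_ttt = 0.038965; k3 = (-0.555205, 0.490830, -1.102487, -0.179049)
  k4: at (s, t) = (-0.055520, 0.049083), (ds/dtau, dt/dtau) = (-0.610249, 0.482095); Gamma_sss = 0.000019, Gamma_sst = -0.007162, Gamma_stt = 3.761251, Gamma_tss = 0.000454, Gamma_tst = -0.308990, Gamma_ttt = 0.081306; k4 = (-0.610249, 0.482095, -0.878395, -0.200874)
  Y <- Y + (h/6)(k1 + 2k2 + 2k3 + k4): s = -0.0559, t = 0.0491, ds/dtau = -0.6104, dt/dtau = 0.4820
step 2:
  k1: at (s, t) = (-0.055900, 0.049134), (ds/dtau, dt/dtau) = (-0.610415, 0.481956); Gamma_sss = 0.000019, Gamma_sst = -0.007172, Gamma_stt = 3.759893, Gamma_tss = 0.000454, Gamma_tst = -0.308956, Gamma_ttt = 0.081400; k1 = (-0.610415, 0.481956, -0.877581, -0.200863)
  k2: at (s, t) = (-0.086421, 0.073232), (ds/dtau, dt/dtau) = (-0.654294, 0.471913); Gamma_sss = 0.000065, Gamma_sst = -0.010570, Gamma_stt = 2.919212, Gamma_tss = 0.000694, Gamma_tst = -0.306630, Gamma_ttt = 0.123521; k2 = (-0.654294, 0.471913, -0.656669, -0.217162)
  k3: at (s, t) = (-0.088615, 0.072730), (ds/dtau, dt/dtau) = (-0.643248, 0.471098); Gamma_sss = 0.000064, Gamma_sst = -0.010539, Gamma_stt = 2.939888, Gamma_tss = 0.000690, Gamma_tst = -0.306427, Gamma_ttt = 0.122713; k3 = (-0.643248, 0.471098, -0.658873, -0.213234)
  k4: at (s, t) = (-0.120225, 0.096244), (ds/dtau, dt/dtau) = (-0.676302, 0.460633); Gamma_sss = 0.000116, Gamma_sst = -0.009446, Gamma_stt = 2.075284, Gamma_tss = 0.000699, Gamma_tst = -0.304147, Gamma_ttt = 0.161015; k4 = (-0.676302, 0.460633, -0.446278, -0.223984)
  Y <- Y + (h/6)(k1 + 2k2 + 2k3 + k4): s = -0.1206, t = 0.0963, ds/dtau = -0.6763, dt/dtau = 0.4605
step 3:
  k1: at (s, t) = (-0.120597, 0.096278), (ds/dtau, dt/dtau) = (-0.676331, 0.460529); Gamma_sss = 0.000116, Gamma_sst = -0.009441, Gamma_stt = 2.074224, Gamma_tss = 0.000698, Gamma_tst = -0.304116, Gamma_ttt = 0.161074; k1 = (-0.676331, 0.460529, -0.445850, -0.223927)
  k2: at (s, t) = (-0.154413, 0.119304), (ds/dtau, dt/dtau) = (-0.698623, 0.449333); Gamma_sss = 0.000089, Gamma_sst = -0.000996, Gamma_stt = 1.185390, Gamma_tss = 0.000341, Gamma_tst = -0.301679, Gamma_ttt = 0.192492; k2 = (-0.698623, 0.449333, -0.239999, -0.228433)
  k3: at (s, t) = (-0.155528, 0.118745), (ds/dtau, dt/dtau) = (-0.688331, 0.449107); Gamma_sss = 0.000092, Gamma_sst = -0.001317, Gamma_stt = 1.208213, Gamma_tss = 0.000354, Gamma_tst = -0.301573, Gamma_ttt = 0.191879; k3 = (-0.688331, 0.449107, -0.244551, -0.225322)
  k4: at (s, t) = (-0.189430, 0.141189), (ds/dtau, dt/dtau) = (-0.700786, 0.437997); Gamma_sss = -0.000169, Gamma_sst = 0.016490, Gamma_stt = 0.301710, Gamma_tss = -0.000449, Gamma_tst = -0.298980, Gamma_ttt = 0.213588; k4 = (-0.700786, 0.437997, -0.047674, -0.224293)
  Y <- Y + (h/6)(k1 + 2k2 + 2k3 + k4): s = -0.1898, t = 0.1412, ds/dtau = -0.7007, dt/dtau = 0.4379
step 4:
  k1: at (s, t) = (-0.189780, 0.141201), (ds/dtau, dt/dtau) = (-0.700708, 0.437933); Gamma_sss = -0.000169, Gamma_sst = 0.016502, Gamma_stt = 0.301209, Gamma_tss = -0.000450, Gamma_tst = -0.298951, Gamma_ttt = 0.213607; k1 = (-0.700708, 0.437933, -0.047557, -0.224220)
  k2: at (s, t) = (-0.224816, 0.163098), (ds/dtau, dt/dtau) = (-0.703086, 0.426722); Gamma_sss = -0.000909, Gamma_sst = 0.045785, Gamma_stt = -0.620839, Gamma_tss = -0.001775, Gamma_tst = -0.295844, Gamma_ttt = 0.222931; k2 = (-0.703086, 0.426722, 0.140972, -0.217236)
  k3: at (s, t) = (-0.224935, 0.162538), (ds/dtau, dt/dtau) = (-0.693659, 0.427072); Gamma_sss = -0.000881, Gamma_sst = 0.044862, Gamma_stt = -0.597002, Gamma_tss = -0.001733, Gamma_tst = -0.295848, Gamma_ttt = 0.222898; k3 = (-0.693659, 0.427072, 0.135891, -0.215106)
  k4: at (s, t) = (-0.259146, 0.183909), (ds/dtau, dt/dtau) = (-0.687119, 0.416423); Gamma_sss = -0.002392, Gamma_sst = 0.086771, Gamma_stt = -1.530629, Gamma_tss = -0.003614, Gamma_tst = -0.292077, Gamma_ttt = 0.218056; k4 = (-0.687119, 0.416423, 0.316208, -0.203251)
  Y <- Y + (h/6)(k1 + 2k2 + 2k3 + k4): s = -0.2595, t = 0.1839, ds/dtau = -0.6870, dt/dtau = 0.4164


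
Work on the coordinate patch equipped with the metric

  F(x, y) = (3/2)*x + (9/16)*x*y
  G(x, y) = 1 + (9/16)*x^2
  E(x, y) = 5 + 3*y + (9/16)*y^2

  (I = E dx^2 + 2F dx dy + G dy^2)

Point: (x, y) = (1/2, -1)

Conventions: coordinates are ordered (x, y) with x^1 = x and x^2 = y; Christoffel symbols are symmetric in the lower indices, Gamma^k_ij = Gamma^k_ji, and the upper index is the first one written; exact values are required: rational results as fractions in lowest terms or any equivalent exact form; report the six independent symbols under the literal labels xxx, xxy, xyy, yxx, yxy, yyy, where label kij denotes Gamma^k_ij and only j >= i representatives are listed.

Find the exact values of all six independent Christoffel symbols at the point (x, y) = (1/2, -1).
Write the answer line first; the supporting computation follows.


Answer: Gamma_xxx = 0, Gamma_xxy = 60/173, Gamma_xyy = 0, Gamma_yxx = 0, Gamma_yxy = 18/173, Gamma_yyy = 0

E = 41/16, F = 15/32, G = 73/64 at the point
E_x = 0, E_y = 15/8, F_x = 15/16, F_y = 9/32, G_x = 9/16, G_y = 0
EG - F^2 = 173/64;  g^inv = (64/173) * [[73/64, -15/32], [-15/32, 41/16]]
first-kind symbols [ij,l] = (1/2)(d_i g_jl + d_j g_il - d_l g_ij): [xx,x] = E_x/2 = 0, [xx,y] = F_x - E_y/2 = 0, [xy,x] = E_y/2 = 15/16, [xy,y] = G_x/2 = 9/32, [yy,x] = F_y - G_x/2 = 0, [yy,y] = G_y/2 = 0
Gamma^x_ij = (G*[ij,x] - F*[ij,y])/(EG - F^2), Gamma^y_ij = (E*[ij,y] - F*[ij,x])/(EG - F^2)


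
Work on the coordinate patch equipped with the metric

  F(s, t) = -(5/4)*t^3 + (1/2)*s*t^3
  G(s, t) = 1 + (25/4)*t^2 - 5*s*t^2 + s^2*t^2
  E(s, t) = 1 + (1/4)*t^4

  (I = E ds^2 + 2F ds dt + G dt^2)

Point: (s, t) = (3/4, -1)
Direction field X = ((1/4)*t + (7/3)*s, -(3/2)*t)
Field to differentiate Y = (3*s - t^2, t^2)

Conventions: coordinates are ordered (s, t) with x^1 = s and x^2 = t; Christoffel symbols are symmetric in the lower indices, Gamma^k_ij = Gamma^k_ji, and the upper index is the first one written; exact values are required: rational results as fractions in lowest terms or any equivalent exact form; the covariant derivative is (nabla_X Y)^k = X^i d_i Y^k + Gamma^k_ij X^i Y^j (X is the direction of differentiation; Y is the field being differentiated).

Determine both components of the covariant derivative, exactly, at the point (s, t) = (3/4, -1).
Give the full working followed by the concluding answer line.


E = 5/4, F = 7/8, G = 65/16 at the point
E_s = 0, E_t = -1, F_s = -1/2, F_t = -21/8, G_s = -7/2, G_t = -49/8
EG - F^2 = 69/16;  g^inv = (16/69) * [[65/16, -7/8], [-7/8, 5/4]]
first-kind symbols [ij,l] = (1/2)(d_i g_jl + d_j g_il - d_l g_ij): [ss,s] = E_s/2 = 0, [ss,t] = F_s - E_t/2 = 0, [st,s] = E_t/2 = -1/2, [st,t] = G_s/2 = -7/4, [tt,s] = F_t - G_s/2 = -7/8, [tt,t] = G_t/2 = -49/16
Gamma^s_ij = (G*[ij,s] - F*[ij,t])/(EG - F^2), Gamma^t_ij = (E*[ij,t] - F*[ij,s])/(EG - F^2)
Gamma_sss = 0, Gamma_sst = -8/69, Gamma_stt = -14/69, Gamma_tss = 0, Gamma_tst = -28/69, Gamma_ttt = -49/69
X = (3/2, 3/2), Y = (5/4, 1) at the point

Answer: (nabla_X Y)^s = 313/46, (nabla_X Y)^t = -125/23


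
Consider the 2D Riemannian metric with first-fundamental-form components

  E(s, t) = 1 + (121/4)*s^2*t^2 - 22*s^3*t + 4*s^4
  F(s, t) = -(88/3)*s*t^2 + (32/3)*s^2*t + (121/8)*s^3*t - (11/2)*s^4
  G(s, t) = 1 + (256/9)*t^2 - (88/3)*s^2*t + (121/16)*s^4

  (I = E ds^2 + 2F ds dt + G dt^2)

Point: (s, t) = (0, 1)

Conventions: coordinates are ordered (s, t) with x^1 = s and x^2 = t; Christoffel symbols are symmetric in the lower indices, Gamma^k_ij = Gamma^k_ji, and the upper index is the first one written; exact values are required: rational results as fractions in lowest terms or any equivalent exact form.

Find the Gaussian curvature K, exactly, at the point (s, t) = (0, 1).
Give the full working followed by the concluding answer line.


E = 1, F = 0, G = 265/9, EG - F^2 = 265/9 at the point
E_s = 0, E_t = 0, F_s = -88/3, F_t = 0, G_s = 0, G_t = 512/9
E_tt = 0, F_st = -176/3, G_ss = -176/3
The intrinsic route: Brioschi's K = (det M1 - det M2)/(EG - F^2)^2.
M1 = [[-E_tt/2 + F_st - G_ss/2, E_s/2, F_s - E_t/2], [F_t - G_s/2, E, F], [G_t/2, F, G]] = [[-88/3, 0, -88/3], [0, 1, 0], [256/9, 0, 265/9]]; det M1 = -88/3
M2 = [[0, E_t/2, G_s/2], [E_t/2, E, F], [G_s/2, F, G]] = [[0, 0, 0], [0, 1, 0], [0, 0, 265/9]]; det M2 = 0
det M1 - det M2 = -88/3; K = -88/3 / (265/9)^2 = -2376/70225

Answer: K = -2376/70225


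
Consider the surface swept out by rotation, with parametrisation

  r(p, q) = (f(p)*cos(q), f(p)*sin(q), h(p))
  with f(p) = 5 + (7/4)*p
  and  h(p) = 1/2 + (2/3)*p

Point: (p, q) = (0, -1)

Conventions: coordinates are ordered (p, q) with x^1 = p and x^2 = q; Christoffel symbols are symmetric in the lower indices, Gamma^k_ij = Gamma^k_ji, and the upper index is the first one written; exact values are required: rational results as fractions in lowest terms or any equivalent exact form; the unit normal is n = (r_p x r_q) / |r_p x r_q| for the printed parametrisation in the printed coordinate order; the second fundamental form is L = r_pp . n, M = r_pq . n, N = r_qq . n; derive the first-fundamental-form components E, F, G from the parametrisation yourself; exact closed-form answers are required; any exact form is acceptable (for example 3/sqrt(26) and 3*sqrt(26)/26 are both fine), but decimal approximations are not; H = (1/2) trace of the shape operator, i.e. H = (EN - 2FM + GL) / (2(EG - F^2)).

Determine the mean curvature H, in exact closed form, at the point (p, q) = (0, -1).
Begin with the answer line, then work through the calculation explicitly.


Answer: H = 4*sqrt(505)/2525

f = 5, f' = 7/4, f'' = 0, h' = 2/3, h'' = 0
E = 505/144, F = 0, G = 25; answer radicand W^2 = 505/144
unnormalised second-form numerators: l = 0, m = 0, n = 10/3; L = l/sqrt(505/144), and similarly M = m/sqrt(W^2), N = n/sqrt(W^2)
H = (E*n - 2*F*m + G*l) / (2*(EG - F^2)*sqrt(W^2)); E*n - 2*F*m + G*l = 2525/216, EG - F^2 = 12625/144, so H = (1/15)/sqrt(505/144)


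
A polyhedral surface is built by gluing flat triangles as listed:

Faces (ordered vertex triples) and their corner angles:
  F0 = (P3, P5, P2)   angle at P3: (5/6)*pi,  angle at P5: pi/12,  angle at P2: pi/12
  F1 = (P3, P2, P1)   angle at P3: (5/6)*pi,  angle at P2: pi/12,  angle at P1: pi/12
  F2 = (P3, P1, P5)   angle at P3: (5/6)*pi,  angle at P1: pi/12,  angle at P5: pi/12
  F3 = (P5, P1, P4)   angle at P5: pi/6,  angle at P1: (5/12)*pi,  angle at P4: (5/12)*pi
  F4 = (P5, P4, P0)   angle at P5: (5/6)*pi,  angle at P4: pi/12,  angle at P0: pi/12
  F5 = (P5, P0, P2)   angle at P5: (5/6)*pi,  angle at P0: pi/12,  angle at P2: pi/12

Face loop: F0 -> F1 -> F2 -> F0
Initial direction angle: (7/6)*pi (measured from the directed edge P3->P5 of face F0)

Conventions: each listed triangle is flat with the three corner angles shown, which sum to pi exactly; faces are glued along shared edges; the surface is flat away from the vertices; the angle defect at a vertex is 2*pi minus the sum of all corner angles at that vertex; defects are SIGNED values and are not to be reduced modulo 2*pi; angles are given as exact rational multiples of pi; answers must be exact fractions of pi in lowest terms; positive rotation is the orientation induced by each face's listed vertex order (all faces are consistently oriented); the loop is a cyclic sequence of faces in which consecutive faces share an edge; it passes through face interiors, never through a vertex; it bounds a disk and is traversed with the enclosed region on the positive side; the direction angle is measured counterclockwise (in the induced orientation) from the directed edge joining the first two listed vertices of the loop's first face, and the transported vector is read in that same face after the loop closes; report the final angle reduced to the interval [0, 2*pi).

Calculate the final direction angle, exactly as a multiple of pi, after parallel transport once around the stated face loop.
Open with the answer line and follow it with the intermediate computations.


Answer: final direction angle = (2/3)*pi

enclosed vertex P3: corner angles sum to (5/2)*pi, defect = 2*pi - (5/2)*pi = -pi/2
the rotation equals the total enclosed defect, so the final angle is initial + defects (mod 2*pi)
final angle = (7/6)*pi - pi/2 = (2/3)*pi (mod 2*pi)


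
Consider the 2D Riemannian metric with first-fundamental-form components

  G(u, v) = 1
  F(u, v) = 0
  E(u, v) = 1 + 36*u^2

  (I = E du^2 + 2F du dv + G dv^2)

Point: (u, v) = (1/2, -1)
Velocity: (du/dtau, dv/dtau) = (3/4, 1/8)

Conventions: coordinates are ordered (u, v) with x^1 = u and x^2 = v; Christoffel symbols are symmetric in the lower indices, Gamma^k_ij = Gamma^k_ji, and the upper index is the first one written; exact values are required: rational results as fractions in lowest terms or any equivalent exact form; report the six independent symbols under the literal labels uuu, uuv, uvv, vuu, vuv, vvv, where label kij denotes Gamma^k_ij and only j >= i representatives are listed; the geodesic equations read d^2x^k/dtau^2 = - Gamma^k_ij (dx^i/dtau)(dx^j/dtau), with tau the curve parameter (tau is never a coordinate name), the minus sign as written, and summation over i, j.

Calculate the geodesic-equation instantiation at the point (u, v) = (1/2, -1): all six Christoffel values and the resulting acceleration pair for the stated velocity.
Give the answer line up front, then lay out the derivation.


Answer: Gamma_uuu = 9/5, Gamma_uuv = 0, Gamma_uvv = 0, Gamma_vuu = 0, Gamma_vuv = 0, Gamma_vvv = 0; accelerations (d^2u/dtau^2, d^2v/dtau^2) = (-81/80, 0)

E = 10, F = 0, G = 1 at the point
E_u = 36, E_v = 0, F_u = 0, F_v = 0, G_u = 0, G_v = 0
EG - F^2 = 10;  g^inv = (1/10) * [[1, 0], [0, 10]]
first-kind symbols [ij,l] = (1/2)(d_i g_jl + d_j g_il - d_l g_ij): [uu,u] = E_u/2 = 18, [uu,v] = F_u - E_v/2 = 0, [uv,u] = E_v/2 = 0, [uv,v] = G_u/2 = 0, [vv,u] = F_v - G_u/2 = 0, [vv,v] = G_v/2 = 0
Gamma^u_ij = (G*[ij,u] - F*[ij,v])/(EG - F^2), Gamma^v_ij = (E*[ij,v] - F*[ij,u])/(EG - F^2)
Gamma_uuu = 9/5, Gamma_uuv = 0, Gamma_uvv = 0, Gamma_vuu = 0, Gamma_vuv = 0, Gamma_vvv = 0
d^2u/dtau^2 = -(Gamma_uuu*(3/4)^2 + 2*Gamma_uuv*(3/4)*(1/8) + Gamma_uvv*(1/8)^2) = -81/80
d^2v/dtau^2 = -(Gamma_vuu*(3/4)^2 + 2*Gamma_vuv*(3/4)*(1/8) + Gamma_vvv*(1/8)^2) = 0


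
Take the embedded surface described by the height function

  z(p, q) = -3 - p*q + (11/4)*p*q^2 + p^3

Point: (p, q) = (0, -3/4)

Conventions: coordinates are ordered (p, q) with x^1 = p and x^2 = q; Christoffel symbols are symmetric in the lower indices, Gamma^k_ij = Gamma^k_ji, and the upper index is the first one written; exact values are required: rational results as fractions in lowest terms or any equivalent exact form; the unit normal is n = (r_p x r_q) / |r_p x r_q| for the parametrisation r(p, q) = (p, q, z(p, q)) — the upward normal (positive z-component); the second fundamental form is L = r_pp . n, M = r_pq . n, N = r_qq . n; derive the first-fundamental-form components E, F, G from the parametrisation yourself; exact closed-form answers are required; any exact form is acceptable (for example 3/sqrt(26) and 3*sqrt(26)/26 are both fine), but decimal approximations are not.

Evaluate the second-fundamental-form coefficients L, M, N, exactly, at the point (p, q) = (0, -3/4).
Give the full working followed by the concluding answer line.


z_p = 147/64, z_q = 0, z_pp = 0, z_pq = -41/8, z_qq = 0
E = 25705/4096, F = 0, G = 1; answer radicand W^2 = 25705/4096
unnormalised second-form numerators: l = 0, m = -41/8, n = 0; L = l/sqrt(25705/4096), and similarly M = m/sqrt(W^2), N = n/sqrt(W^2)

Answer: L = 0, M = -328*sqrt(25705)/25705, N = 0


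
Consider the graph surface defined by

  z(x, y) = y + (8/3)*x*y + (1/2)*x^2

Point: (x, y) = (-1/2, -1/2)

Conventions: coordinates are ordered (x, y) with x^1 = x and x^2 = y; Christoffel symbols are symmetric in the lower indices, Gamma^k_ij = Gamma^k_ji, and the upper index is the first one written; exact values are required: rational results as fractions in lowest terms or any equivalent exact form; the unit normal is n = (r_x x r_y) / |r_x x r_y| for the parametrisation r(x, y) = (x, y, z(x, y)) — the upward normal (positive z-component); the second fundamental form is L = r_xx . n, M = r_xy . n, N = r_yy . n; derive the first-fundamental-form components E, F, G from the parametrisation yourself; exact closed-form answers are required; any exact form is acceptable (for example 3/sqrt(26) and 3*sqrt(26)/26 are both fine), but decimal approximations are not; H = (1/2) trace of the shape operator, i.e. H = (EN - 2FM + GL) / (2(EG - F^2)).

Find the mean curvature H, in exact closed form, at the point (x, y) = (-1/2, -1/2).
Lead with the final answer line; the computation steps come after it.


Answer: H = -232*sqrt(161)/25921

z_x = -11/6, z_y = -1/3, z_xx = 1, z_xy = 8/3, z_yy = 0
E = 157/36, F = 11/18, G = 10/9; answer radicand W^2 = 161/36
unnormalised second-form numerators: l = 1, m = 8/3, n = 0; L = l/sqrt(161/36), and similarly M = m/sqrt(W^2), N = n/sqrt(W^2)
H = (E*n - 2*F*m + G*l) / (2*(EG - F^2)*sqrt(W^2)); E*n - 2*F*m + G*l = -58/27, EG - F^2 = 161/36, so H = (-116/483)/sqrt(161/36)


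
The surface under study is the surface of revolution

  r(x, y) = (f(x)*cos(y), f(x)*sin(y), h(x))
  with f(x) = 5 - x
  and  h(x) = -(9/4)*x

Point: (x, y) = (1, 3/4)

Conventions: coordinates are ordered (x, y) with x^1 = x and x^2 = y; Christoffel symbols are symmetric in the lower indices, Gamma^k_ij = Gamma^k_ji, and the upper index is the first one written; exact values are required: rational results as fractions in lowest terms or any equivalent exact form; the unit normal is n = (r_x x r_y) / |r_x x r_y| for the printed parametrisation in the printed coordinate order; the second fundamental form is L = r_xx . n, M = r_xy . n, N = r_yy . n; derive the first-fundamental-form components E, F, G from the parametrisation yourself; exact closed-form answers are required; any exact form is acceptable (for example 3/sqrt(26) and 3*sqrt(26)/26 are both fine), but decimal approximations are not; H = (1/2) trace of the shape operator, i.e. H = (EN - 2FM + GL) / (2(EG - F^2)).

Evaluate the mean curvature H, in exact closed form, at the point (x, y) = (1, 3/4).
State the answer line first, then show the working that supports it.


Answer: H = -9*sqrt(97)/776

f = 4, f' = -1, f'' = 0, h' = -9/4, h'' = 0
E = 97/16, F = 0, G = 16; answer radicand W^2 = 97/16
unnormalised second-form numerators: l = 0, m = 0, n = -9; L = l/sqrt(97/16), and similarly M = m/sqrt(W^2), N = n/sqrt(W^2)
H = (E*n - 2*F*m + G*l) / (2*(EG - F^2)*sqrt(W^2)); E*n - 2*F*m + G*l = -873/16, EG - F^2 = 97, so H = (-9/32)/sqrt(97/16)


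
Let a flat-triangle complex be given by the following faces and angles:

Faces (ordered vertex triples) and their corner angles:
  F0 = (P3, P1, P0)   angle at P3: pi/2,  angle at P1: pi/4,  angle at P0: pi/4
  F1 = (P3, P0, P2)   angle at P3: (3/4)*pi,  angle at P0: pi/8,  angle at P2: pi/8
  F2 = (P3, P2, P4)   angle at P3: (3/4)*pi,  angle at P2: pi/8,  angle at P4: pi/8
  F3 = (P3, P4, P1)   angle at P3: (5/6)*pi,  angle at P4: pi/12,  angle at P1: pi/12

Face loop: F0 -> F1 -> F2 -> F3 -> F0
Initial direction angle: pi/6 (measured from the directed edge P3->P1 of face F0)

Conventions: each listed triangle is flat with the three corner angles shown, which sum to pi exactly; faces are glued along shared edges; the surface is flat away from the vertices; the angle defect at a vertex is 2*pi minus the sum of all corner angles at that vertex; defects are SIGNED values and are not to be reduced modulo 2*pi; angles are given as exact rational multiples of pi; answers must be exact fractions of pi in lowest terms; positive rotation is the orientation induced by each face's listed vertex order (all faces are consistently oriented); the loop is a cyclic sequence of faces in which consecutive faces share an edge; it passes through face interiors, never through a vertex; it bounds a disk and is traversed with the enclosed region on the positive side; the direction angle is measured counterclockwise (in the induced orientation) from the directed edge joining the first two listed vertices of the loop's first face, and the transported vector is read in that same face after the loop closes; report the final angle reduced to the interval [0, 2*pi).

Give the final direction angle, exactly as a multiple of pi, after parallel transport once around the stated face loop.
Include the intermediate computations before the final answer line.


enclosed vertex P3: corner angles sum to (17/6)*pi, defect = 2*pi - (17/6)*pi = (-5/6)*pi
transport around the loop rotates by the sum of enclosed defects; add to the initial angle mod 2*pi
final angle = pi/6 - (5/6)*pi = (4/3)*pi (mod 2*pi)

Answer: final direction angle = (4/3)*pi


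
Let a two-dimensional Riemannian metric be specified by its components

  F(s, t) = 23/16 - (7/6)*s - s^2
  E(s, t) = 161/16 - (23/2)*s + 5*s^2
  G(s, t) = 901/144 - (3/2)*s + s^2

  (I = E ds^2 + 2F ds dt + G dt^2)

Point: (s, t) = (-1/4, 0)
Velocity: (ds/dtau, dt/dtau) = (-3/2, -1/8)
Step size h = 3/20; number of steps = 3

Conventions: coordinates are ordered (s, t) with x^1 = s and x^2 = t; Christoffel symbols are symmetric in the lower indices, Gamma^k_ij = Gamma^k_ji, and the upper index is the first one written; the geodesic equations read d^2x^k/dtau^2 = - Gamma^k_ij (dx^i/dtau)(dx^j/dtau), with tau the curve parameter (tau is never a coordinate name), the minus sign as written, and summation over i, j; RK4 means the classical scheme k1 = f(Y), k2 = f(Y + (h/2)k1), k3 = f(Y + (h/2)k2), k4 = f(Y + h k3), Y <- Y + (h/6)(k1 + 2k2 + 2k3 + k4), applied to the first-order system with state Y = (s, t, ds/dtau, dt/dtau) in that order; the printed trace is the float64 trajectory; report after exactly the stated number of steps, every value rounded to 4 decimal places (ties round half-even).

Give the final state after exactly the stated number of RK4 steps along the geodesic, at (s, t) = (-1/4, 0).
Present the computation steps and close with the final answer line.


f(Y) = (ds/dtau, dt/dtau, -Gamma^s_ij Y'^i Y'^j, -Gamma^t_ij Y'^i Y'^j) with the Gammas evaluated at the stage position; h = 0.150000; intermediate values shown to 6 dp
step 0: s = -0.2500, t = 0.0000, ds/dtau = -1.5000, dt/dtau = -0.1250
step 1:
  k1: at (s, t) = (-0.250000, 0.000000), (ds/dtau, dt/dtau) = (-1.500000, -0.125000); Gamma_sss = -0.532450, Gamma_sst = 0.019397, Gamma_stt = 0.077912, Gamma_tss = 0.032975, Gamma_tst = -0.154207, Gamma_ttt = -0.019397; k1 = (-1.500000, -0.125000, 1.189521, -0.016063)
  k2: at (s, t) = (-0.362500, -0.009375), (ds/dtau, dt/dtau) = (-1.410786, -0.126205); Gamma_sss = -0.515482, Gamma_sst = 0.019193, Gamma_stt = 0.076952, Gamma_tss = 0.064859, Gamma_tst = -0.165273, Gamma_ttt = -0.019193; k2 = (-1.410786, -0.126205, 1.017912, -0.069931)
  k3: at (s, t) = (-0.355809, -0.009465), (ds/dtau, dt/dtau) = (-1.423657, -0.130245); Gamma_sss = -0.516521, Gamma_sst = 0.019219, Gamma_stt = 0.077024, Gamma_tss = 0.063099, Gamma_tst = -0.164658, Gamma_ttt = -0.019219; k3 = (-1.423657, -0.130245, 1.038450, -0.066500)
  k4: at (s, t) = (-0.463548, -0.019537), (ds/dtau, dt/dtau) = (-1.344233, -0.134975); Gamma_sss = -0.499494, Gamma_sst = 0.018622, Gamma_stt = 0.075687, Gamma_tss = 0.089471, Gamma_tst = -0.173903, Gamma_ttt = -0.018622; k4 = (-1.344233, -0.134975, 0.894430, -0.098227)
  Y <- Y + (h/6)(k1 + 2k2 + 2k3 + k4): s = -0.4628, t = -0.0193, ds/dtau = -1.3451, dt/dtau = -0.1347
step 2:
  k1: at (s, t) = (-0.462828, -0.019322), (ds/dtau, dt/dtau) = (-1.345083, -0.134679); Gamma_sss = -0.499610, Gamma_sst = 0.018627, Gamma_stt = 0.075697, Gamma_tss = 0.089308, Gamma_tst = -0.173846, Gamma_ttt = -0.018627; k1 = (-1.345083, -0.134679, 0.895796, -0.098257)
  k2: at (s, t) = (-0.563709, -0.029423), (ds/dtau, dt/dtau) = (-1.277898, -0.142048); Gamma_sss = -0.483342, Gamma_sst = 0.017770, Gamma_stt = 0.074186, Gamma_tss = 0.110487, Gamma_tst = -0.181300, Gamma_ttt = -0.017770; k2 = (-1.277898, -0.142048, 0.781361, -0.114248)
  k3: at (s, t) = (-0.558670, -0.029975), (ds/dtau, dt/dtau) = (-1.286481, -0.143247); Gamma_sss = -0.484157, Gamma_sst = 0.017819, Gamma_stt = 0.074266, Gamma_tss = 0.109504, Gamma_tst = -0.180954, Gamma_ttt = -0.017819; k3 = (-1.286481, -0.143247, 0.793205, -0.114173)
  k4: at (s, t) = (-0.655800, -0.040809), (ds/dtau, dt/dtau) = (-1.226102, -0.151805); Gamma_sss = -0.468467, Gamma_sst = 0.016792, Gamma_stt = 0.072670, Gamma_tss = 0.127146, Gamma_tst = -0.187149, Gamma_ttt = -0.016792; k4 = (-1.226102, -0.151805, 0.696334, -0.121088)
  Y <- Y + (h/6)(k1 + 2k2 + 2k3 + k4): s = -0.6553, t = -0.0407, ds/dtau = -1.2266, dt/dtau = -0.1516
step 3:
  k1: at (s, t) = (-0.655327, -0.040749), (ds/dtau, dt/dtau) = (-1.226552, -0.151583); Gamma_sss = -0.468544, Gamma_sst = 0.016798, Gamma_stt = 0.072678, Gamma_tss = 0.127067, Gamma_tst = -0.187121, Gamma_ttt = -0.016798; k1 = (-1.226552, -0.151583, 0.696974, -0.121196)
  k2: at (s, t) = (-0.747318, -0.052117), (ds/dtau, dt/dtau) = (-1.174278, -0.160673); Gamma_sss = -0.453831, Gamma_sst = 0.015683, Gamma_stt = 0.071088, Gamma_tss = 0.141446, Gamma_tst = -0.192124, Gamma_ttt = -0.015683; k2 = (-1.174278, -0.160673, 0.618047, -0.122141)
  k3: at (s, t) = (-0.743397, -0.052799), (ds/dtau, dt/dtau) = (-1.180198, -0.160744); Gamma_sss = -0.454453, Gamma_sst = 0.015733, Gamma_stt = 0.071157, Gamma_tss = 0.140876, Gamma_tst = -0.191927, Gamma_ttt = -0.015733; k3 = (-1.180198, -0.160744, 0.625185, -0.122995)
  k4: at (s, t) = (-0.832356, -0.064860), (ds/dtau, dt/dtau) = (-1.132774, -0.170033); Gamma_sss = -0.440466, Gamma_sst = 0.014563, Gamma_stt = 0.069586, Gamma_tss = 0.152932, Gamma_tst = -0.196058, Gamma_ttt = -0.014563; k4 = (-1.132774, -0.170033, 0.557573, -0.120293)
  Y <- Y + (h/6)(k1 + 2k2 + 2k3 + k4): s = -0.8320, t = -0.0649, ds/dtau = -1.1330, dt/dtau = -0.1699

Answer: s = -0.8320, t = -0.0649, ds/dtau = -1.1330, dt/dtau = -0.1699


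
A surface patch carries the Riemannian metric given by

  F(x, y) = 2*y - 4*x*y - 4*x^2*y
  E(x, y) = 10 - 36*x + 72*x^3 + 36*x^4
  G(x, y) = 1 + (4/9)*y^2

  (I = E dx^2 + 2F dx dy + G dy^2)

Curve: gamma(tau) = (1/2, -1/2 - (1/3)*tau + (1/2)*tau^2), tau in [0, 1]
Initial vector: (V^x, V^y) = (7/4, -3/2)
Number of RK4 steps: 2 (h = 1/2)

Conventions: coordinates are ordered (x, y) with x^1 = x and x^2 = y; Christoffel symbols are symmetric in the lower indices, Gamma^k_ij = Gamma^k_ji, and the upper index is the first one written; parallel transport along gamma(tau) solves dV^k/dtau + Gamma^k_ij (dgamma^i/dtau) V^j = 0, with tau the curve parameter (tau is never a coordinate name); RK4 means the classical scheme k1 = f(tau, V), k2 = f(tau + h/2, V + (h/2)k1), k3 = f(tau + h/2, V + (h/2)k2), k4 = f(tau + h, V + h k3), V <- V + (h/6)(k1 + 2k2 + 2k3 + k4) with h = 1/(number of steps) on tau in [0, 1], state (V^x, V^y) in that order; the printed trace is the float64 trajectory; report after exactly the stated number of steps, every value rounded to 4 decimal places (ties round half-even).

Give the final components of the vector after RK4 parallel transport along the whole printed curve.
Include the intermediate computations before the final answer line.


gamma'(tau) = (0, -1/3 + tau); f(tau, V)^k = -Gamma^k_ij(gamma(tau)) gamma'^i(tau) V^j; h = 1/2; intermediate values shown to 6 dp
curve data and Christoffel symbols at the stage parameters:
  tau = 0.000000: gamma = (0.500000, -0.500000), gamma' = (0.000000, -0.333333); Gamma_xxx = 5.355372, Gamma_xxy = 0.000000, Gamma_xyy = -0.297521, Gamma_yxx = 1.190083, Gamma_yxy = 0.000000, Gamma_yyy = -0.066116
  tau = 0.250000: gamma = (0.500000, -0.552083), gamma' = (0.000000, -0.083333); Gamma_xxx = 5.316847, Gamma_xxy = 0.000000, Gamma_xyy = -0.295380, Gamma_yxx = 1.304597, Gamma_yxy = 0.000000, Gamma_yyy = -0.072478
  tau = 0.500000: gamma = (0.500000, -0.541667), gamma' = (0.000000, 0.166667); Gamma_xxx = 5.324812, Gamma_xxy = 0.000000, Gamma_xyy = -0.295823, Gamma_yxx = 1.281899, Gamma_yxy = 0.000000, Gamma_yyy = -0.071217
  tau = 0.750000: gamma = (0.500000, -0.468750), gamma' = (0.000000, 0.416667); Gamma_xxx = 5.376896, Gamma_xxy = 0.000000, Gamma_xyy = -0.298716, Gamma_yxx = 1.120187, Gamma_yxy = 0.000000, Gamma_yyy = -0.062233
  tau = 1.000000: gamma = (0.500000, -0.333333), gamma' = (0.000000, 0.666667); Gamma_xxx = 5.455566, Gamma_xxy = 0.000000, Gamma_xyy = -0.303087, Gamma_yxx = 0.808232, Gamma_yxy = 0.000000, Gamma_yyy = -0.044902
step 0: V^x = 1.7500, V^y = -1.5000
step 1: k1 = (0.148760, 0.033058), k2 = (0.036719, 0.009010), k3 = (0.036867, 0.009046), k4 = (-0.073733, -0.017750); V <- V + (h/6)(k1 + 2k2 + 2k3 + k4): V^x = 1.7685, V^y = -1.4957
step 2: k1 = (-0.073744, -0.017753), k2 = (-0.186717, -0.038899), k3 = (-0.187375, -0.039036), k4 = (-0.306165, -0.045358); V <- V + (h/6)(k1 + 2k2 + 2k3 + k4): V^x = 1.6745, V^y = -1.5140

Answer: V^x = 1.6745, V^y = -1.5140


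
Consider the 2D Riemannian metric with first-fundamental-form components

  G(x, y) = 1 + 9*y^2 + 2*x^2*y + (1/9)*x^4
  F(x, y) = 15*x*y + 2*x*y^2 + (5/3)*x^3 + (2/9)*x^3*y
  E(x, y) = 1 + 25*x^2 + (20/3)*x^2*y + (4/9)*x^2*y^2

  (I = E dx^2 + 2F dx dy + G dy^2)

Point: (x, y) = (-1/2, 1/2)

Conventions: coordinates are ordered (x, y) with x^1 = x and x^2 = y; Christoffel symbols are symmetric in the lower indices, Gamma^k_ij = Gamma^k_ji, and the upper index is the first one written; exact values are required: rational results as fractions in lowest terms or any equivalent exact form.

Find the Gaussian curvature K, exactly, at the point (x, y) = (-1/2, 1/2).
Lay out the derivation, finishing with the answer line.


E = 73/9, F = -38/9, G = 505/144, EG - F^2 = 1529/144 at the point
E_x = -256/9, E_y = 16/9, F_x = 28/3, F_y = -307/36, G_x = -19/18, G_y = 19/2
E_yy = 2/9, F_xy = 103/6, G_xx = 7/3
K follows from Brioschi's formula, (det M1 - det M2)/(EG - F^2)^2.
M1 = [[-E_yy/2 + F_xy - G_xx/2, E_x/2, F_x - E_y/2], [F_y - G_x/2, E, F], [G_y/2, F, G]] = [[143/9, -128/9, 76/9], [-8, 73/9, -38/9], [19/4, -38/9, 505/144]]; det M1 = 19207/1296
M2 = [[0, E_y/2, G_x/2], [E_y/2, E, F], [G_x/2, F, G]] = [[0, 8/9, -19/36], [8/9, 73/9, -38/9], [-19/36, -38/9, 505/144]]; det M2 = -1385/1296
det M1 - det M2 = 143/9; K = 143/9 / (1529/144)^2 = 29952/212531

Answer: K = 29952/212531


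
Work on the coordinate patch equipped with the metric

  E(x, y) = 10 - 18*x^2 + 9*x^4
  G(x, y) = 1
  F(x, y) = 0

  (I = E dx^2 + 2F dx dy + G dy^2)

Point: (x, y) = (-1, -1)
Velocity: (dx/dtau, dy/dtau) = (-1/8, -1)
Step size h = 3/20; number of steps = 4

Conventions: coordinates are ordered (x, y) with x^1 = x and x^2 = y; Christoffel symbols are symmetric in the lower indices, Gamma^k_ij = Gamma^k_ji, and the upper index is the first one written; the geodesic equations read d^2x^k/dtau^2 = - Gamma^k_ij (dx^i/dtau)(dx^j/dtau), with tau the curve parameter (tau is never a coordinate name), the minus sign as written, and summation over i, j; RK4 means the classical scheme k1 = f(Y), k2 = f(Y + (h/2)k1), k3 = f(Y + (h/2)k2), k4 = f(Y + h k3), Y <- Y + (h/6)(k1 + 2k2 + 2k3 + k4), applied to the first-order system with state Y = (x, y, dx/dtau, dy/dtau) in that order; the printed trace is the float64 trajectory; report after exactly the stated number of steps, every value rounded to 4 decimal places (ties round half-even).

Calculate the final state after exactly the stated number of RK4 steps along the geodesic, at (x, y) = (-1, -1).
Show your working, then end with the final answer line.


f(Y) = (dx/dtau, dy/dtau, -Gamma^x_ij Y'^i Y'^j, -Gamma^y_ij Y'^i Y'^j) with the Gammas evaluated at the stage position; h = 0.150000; intermediate values shown to 6 dp
step 0: x = -1.0000, y = -1.0000, dx/dtau = -0.1250, dy/dtau = -1.0000
step 1:
  k1: at (x, y) = (-1.000000, -1.000000), (dx/dtau, dy/dtau) = (-0.125000, -1.000000); Gamma_xxx = 0.000000, Gamma_xxy = 0.000000, Gamma_xyy = 0.000000, Gamma_yxx = 0.000000, Gamma_yxy = 0.000000, Gamma_yyy = 0.000000; k1 = (-0.125000, -1.000000, 0.000000, 0.000000)
  k2: at (x, y) = (-1.009375, -1.075000), (dx/dtau, dy/dtau) = (-0.125000, -1.000000); Gamma_xxx = -0.341171, Gamma_xxy = 0.000000, Gamma_xyy = 0.000000, Gamma_yxx = 0.000000, Gamma_yxy = 0.000000, Gamma_yyy = 0.000000; k2 = (-0.125000, -1.000000, 0.005331, 0.000000)
  k3: at (x, y) = (-1.009375, -1.075000), (dx/dtau, dy/dtau) = (-0.124600, -1.000000); Gamma_xxx = -0.341171, Gamma_xxy = 0.000000, Gamma_xyy = 0.000000, Gamma_yxx = 0.000000, Gamma_yxy = 0.000000, Gamma_yyy = 0.000000; k3 = (-0.124600, -1.000000, 0.005297, 0.000000)
  k4: at (x, y) = (-1.018690, -1.150000), (dx/dtau, dy/dtau) = (-0.124205, -1.000000); Gamma_xxx = -0.683070, Gamma_xxy = 0.000000, Gamma_xyy = 0.000000, Gamma_yxx = 0.000000, Gamma_yxy = 0.000000, Gamma_yyy = 0.000000; k4 = (-0.124205, -1.000000, 0.010538, 0.000000)
  Y <- Y + (h/6)(k1 + 2k2 + 2k3 + k4): x = -1.0187, y = -1.1500, dx/dtau = -0.1242, dy/dtau = -1.0000
step 2:
  k1: at (x, y) = (-1.018710, -1.150000), (dx/dtau, dy/dtau) = (-0.124205, -1.000000); Gamma_xxx = -0.683807, Gamma_xxy = 0.000000, Gamma_xyy = 0.000000, Gamma_yxx = 0.000000, Gamma_yxy = 0.000000, Gamma_yyy = 0.000000; k1 = (-0.124205, -1.000000, 0.010549, 0.000000)
  k2: at (x, y) = (-1.028026, -1.225000), (dx/dtau, dy/dtau) = (-0.123414, -1.000000); Gamma_xxx = -1.022015, Gamma_xxy = 0.000000, Gamma_xyy = 0.000000, Gamma_yxx = 0.000000, Gamma_yxy = 0.000000, Gamma_yyy = 0.000000; k2 = (-0.123414, -1.000000, 0.015566, 0.000000)
  k3: at (x, y) = (-1.027966, -1.225000), (dx/dtau, dy/dtau) = (-0.123038, -1.000000); Gamma_xxx = -1.019886, Gamma_xxy = 0.000000, Gamma_xyy = 0.000000, Gamma_yxx = 0.000000, Gamma_yxy = 0.000000, Gamma_yyy = 0.000000; k3 = (-0.123038, -1.000000, 0.015439, 0.000000)
  k4: at (x, y) = (-1.037166, -1.300000), (dx/dtau, dy/dtau) = (-0.121889, -1.000000); Gamma_xxx = -1.344136, Gamma_xxy = 0.000000, Gamma_xyy = 0.000000, Gamma_yxx = 0.000000, Gamma_yxy = 0.000000, Gamma_yyy = 0.000000; k4 = (-0.121889, -1.000000, 0.019970, 0.000000)
  Y <- Y + (h/6)(k1 + 2k2 + 2k3 + k4): x = -1.0372, y = -1.3000, dx/dtau = -0.1219, dy/dtau = -1.0000
step 3:
  k1: at (x, y) = (-1.037185, -1.300000), (dx/dtau, dy/dtau) = (-0.121892, -1.000000); Gamma_xxx = -1.344802, Gamma_xxy = 0.000000, Gamma_xyy = 0.000000, Gamma_yxx = 0.000000, Gamma_yxy = 0.000000, Gamma_yyy = 0.000000; k1 = (-0.121892, -1.000000, 0.019981, 0.000000)
  k2: at (x, y) = (-1.046327, -1.375000), (dx/dtau, dy/dtau) = (-0.120393, -1.000000); Gamma_xxx = -1.651848, Gamma_xxy = 0.000000, Gamma_xyy = 0.000000, Gamma_yxx = 0.000000, Gamma_yxy = 0.000000, Gamma_yyy = 0.000000; k2 = (-0.120393, -1.000000, 0.023943, 0.000000)
  k3: at (x, y) = (-1.046215, -1.375000), (dx/dtau, dy/dtau) = (-0.120096, -1.000000); Gamma_xxx = -1.648184, Gamma_xxy = 0.000000, Gamma_xyy = 0.000000, Gamma_yxx = 0.000000, Gamma_yxy = 0.000000, Gamma_yyy = 0.000000; k3 = (-0.120096, -1.000000, 0.023772, 0.000000)
  k4: at (x, y) = (-1.055200, -1.450000), (dx/dtau, dy/dtau) = (-0.118326, -1.000000); Gamma_xxx = -1.931072, Gamma_xxy = 0.000000, Gamma_xyy = 0.000000, Gamma_yxx = 0.000000, Gamma_yxy = 0.000000, Gamma_yyy = 0.000000; k4 = (-0.118326, -1.000000, 0.027037, 0.000000)
  Y <- Y + (h/6)(k1 + 2k2 + 2k3 + k4): x = -1.0552, y = -1.4500, dx/dtau = -0.1183, dy/dtau = -1.0000
step 4:
  k1: at (x, y) = (-1.055215, -1.450000), (dx/dtau, dy/dtau) = (-0.118331, -1.000000); Gamma_xxx = -1.931541, Gamma_xxy = 0.000000, Gamma_xyy = 0.000000, Gamma_yxx = 0.000000, Gamma_yxy = 0.000000, Gamma_yyy = 0.000000; k1 = (-0.118331, -1.000000, 0.027046, 0.000000)
  k2: at (x, y) = (-1.064090, -1.525000), (dx/dtau, dy/dtau) = (-0.116302, -1.000000); Gamma_xxx = -2.189011, Gamma_xxy = 0.000000, Gamma_xyy = 0.000000, Gamma_yxx = 0.000000, Gamma_yxy = 0.000000, Gamma_yyy = 0.000000; k2 = (-0.116302, -1.000000, 0.029609, 0.000000)
  k3: at (x, y) = (-1.063938, -1.525000), (dx/dtau, dy/dtau) = (-0.116110, -1.000000); Gamma_xxx = -2.184795, Gamma_xxy = 0.000000, Gamma_xyy = 0.000000, Gamma_yxx = 0.000000, Gamma_yxy = 0.000000, Gamma_yyy = 0.000000; k3 = (-0.116110, -1.000000, 0.029454, 0.000000)
  k4: at (x, y) = (-1.072632, -1.600000), (dx/dtau, dy/dtau) = (-0.113913, -1.000000); Gamma_xxx = -2.414124, Gamma_xxy = 0.000000, Gamma_xyy = 0.000000, Gamma_yxx = 0.000000, Gamma_yxy = 0.000000, Gamma_yyy = 0.000000; k4 = (-0.113913, -1.000000, 0.031326, 0.000000)
  Y <- Y + (h/6)(k1 + 2k2 + 2k3 + k4): x = -1.0726, y = -1.6000, dx/dtau = -0.1139, dy/dtau = -1.0000

Answer: x = -1.0726, y = -1.6000, dx/dtau = -0.1139, dy/dtau = -1.0000
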